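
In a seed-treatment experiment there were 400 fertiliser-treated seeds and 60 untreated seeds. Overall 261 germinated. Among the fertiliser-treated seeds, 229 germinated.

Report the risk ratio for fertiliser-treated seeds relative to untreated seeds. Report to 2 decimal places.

fertiliser-treated seeds without the outcome: 400 − 229 = 171
untreated seeds with the outcome: 261 − 229 = 32
untreated seeds without the outcome: 60 − 32 = 28
risk, fertiliser-treated seeds = 229/400 = 0.5725
risk, untreated seeds = 32/60 = 0.5333
RR = 0.5725 / 0.5333 = 1.07

RR = 1.07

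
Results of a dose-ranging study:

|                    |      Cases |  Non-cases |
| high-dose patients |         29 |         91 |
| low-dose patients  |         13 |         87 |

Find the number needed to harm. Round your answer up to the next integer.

NNH ≈ 9

risk, high-dose patients = 29/120 = 0.241667
risk, low-dose patients = 13/100 = 0.130000
absolute risk difference = 0.111667
1 / 0.111667 = 8.955 → round up → 9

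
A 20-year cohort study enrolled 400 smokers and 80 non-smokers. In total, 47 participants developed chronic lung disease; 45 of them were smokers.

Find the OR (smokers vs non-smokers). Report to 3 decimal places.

smokers without the outcome: 400 − 45 = 355
non-smokers with the outcome: 47 − 45 = 2
non-smokers without the outcome: 80 − 2 = 78
odds, smokers = 45/355 = 0.12676
odds, non-smokers = 2/78 = 0.02564
OR = 0.12676 / 0.02564 = 4.944

4.944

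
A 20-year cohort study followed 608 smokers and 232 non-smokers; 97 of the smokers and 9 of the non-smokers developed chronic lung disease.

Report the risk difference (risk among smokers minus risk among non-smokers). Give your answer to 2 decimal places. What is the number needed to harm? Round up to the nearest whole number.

RD = 0.12; NNH = 9

risk, smokers = 97/608 = 0.15954
risk, non-smokers = 9/232 = 0.03879
risk difference = 0.15954 − 0.03879 = 0.12
absolute risk difference = 0.120746
1 / 0.120746 = 8.282 → round up → 9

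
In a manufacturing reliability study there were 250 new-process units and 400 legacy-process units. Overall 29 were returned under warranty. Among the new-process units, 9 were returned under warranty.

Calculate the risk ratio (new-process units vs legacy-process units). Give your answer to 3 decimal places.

RR = 0.720

new-process units without the outcome: 250 − 9 = 241
legacy-process units with the outcome: 29 − 9 = 20
legacy-process units without the outcome: 400 − 20 = 380
risk, new-process units = 9/250 = 0.03600
risk, legacy-process units = 20/400 = 0.05000
RR = 0.03600 / 0.05000 = 0.720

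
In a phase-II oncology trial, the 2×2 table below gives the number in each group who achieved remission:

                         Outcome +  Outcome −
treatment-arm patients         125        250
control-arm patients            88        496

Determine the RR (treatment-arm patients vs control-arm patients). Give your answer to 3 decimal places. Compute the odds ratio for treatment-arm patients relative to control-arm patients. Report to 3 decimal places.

RR = 2.212; OR = 2.818

risk, treatment-arm patients = 125/375 = 0.3333
risk, control-arm patients = 88/584 = 0.1507
RR = 0.3333 / 0.1507 = 2.212
odds, treatment-arm patients = 125/250 = 0.5000
odds, control-arm patients = 88/496 = 0.1774
OR = 0.5000 / 0.1774 = 2.818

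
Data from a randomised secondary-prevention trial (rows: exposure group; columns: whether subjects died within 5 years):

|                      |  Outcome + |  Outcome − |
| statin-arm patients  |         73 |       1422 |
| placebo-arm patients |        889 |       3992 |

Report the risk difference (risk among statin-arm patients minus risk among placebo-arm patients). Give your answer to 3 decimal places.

risk, statin-arm patients = 73/1495 = 0.04883
risk, placebo-arm patients = 889/4881 = 0.18213
risk difference = 0.04883 − 0.18213 = -0.133

-0.133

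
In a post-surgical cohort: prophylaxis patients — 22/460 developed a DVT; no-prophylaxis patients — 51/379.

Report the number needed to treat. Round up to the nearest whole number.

NNT: 12

risk, prophylaxis patients = 22/460 = 0.047826
risk, no-prophylaxis patients = 51/379 = 0.134565
absolute risk difference = 0.086739
1 / 0.086739 = 11.529 → round up → 12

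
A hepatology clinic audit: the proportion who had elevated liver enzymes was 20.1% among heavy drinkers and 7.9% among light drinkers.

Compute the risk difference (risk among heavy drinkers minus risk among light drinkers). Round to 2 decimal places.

risk difference = 0.2010 − 0.0790 = 0.12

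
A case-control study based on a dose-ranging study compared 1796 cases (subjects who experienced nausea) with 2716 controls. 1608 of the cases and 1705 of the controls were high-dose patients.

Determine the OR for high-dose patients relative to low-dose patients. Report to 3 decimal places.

OR = (1608 × 1011) / (1705 × 188) = 1625688/320540 ≈ 5.072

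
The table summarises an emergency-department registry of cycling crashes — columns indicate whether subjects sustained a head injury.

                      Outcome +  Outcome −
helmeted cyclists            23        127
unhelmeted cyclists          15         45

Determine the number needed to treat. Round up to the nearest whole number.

NNT: 11

risk, helmeted cyclists = 23/150 = 0.153333
risk, unhelmeted cyclists = 15/60 = 0.250000
absolute risk difference = 0.096667
1 / 0.096667 = 10.345 → round up → 11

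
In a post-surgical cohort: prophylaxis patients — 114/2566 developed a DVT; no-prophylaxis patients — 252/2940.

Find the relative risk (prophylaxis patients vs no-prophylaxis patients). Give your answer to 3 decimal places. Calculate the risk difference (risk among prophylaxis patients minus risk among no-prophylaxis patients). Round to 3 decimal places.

risk, prophylaxis patients = 114/2566 = 0.04443
risk, no-prophylaxis patients = 252/2940 = 0.08571
RR = 0.04443 / 0.08571 = 0.518
risk difference = 0.04443 − 0.08571 = -0.041

RR = 0.518; RD = -0.041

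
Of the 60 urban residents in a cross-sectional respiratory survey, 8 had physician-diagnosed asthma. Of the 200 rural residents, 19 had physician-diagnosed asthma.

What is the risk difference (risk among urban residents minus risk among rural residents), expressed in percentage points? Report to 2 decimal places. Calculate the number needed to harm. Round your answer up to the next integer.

risk, urban residents = 8/60 = 0.1333
risk, rural residents = 19/200 = 0.0950
risk difference = 0.1333 − 0.0950 = 0.0383 → 3.83 percentage points
absolute risk difference = 0.038333
1 / 0.038333 = 26.087 → round up → 27

RD = 3.83; NNH = 27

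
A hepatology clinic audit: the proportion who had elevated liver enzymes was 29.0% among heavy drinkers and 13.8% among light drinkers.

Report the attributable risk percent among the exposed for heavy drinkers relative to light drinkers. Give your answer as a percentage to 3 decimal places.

AR% = (0.2900 − 0.1380) / 0.2900 = 0.5241 → 52.414%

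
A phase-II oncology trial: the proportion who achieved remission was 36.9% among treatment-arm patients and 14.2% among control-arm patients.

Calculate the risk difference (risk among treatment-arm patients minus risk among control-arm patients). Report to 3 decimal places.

risk difference = 0.3690 − 0.1420 = 0.227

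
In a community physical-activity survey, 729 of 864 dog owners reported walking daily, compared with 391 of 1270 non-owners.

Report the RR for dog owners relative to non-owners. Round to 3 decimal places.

2.741

risk, dog owners = 729/864 = 0.8438
risk, non-owners = 391/1270 = 0.3079
RR = 0.8438 / 0.3079 = 2.741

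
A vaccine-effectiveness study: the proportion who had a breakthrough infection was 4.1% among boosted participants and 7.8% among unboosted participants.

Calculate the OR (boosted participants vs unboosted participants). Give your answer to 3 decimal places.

odds, boosted participants = 0.04100/0.95900 = 0.04275
odds, unboosted participants = 0.07800/0.92200 = 0.08460
OR = 0.04275 / 0.08460 = 0.505

OR = 0.505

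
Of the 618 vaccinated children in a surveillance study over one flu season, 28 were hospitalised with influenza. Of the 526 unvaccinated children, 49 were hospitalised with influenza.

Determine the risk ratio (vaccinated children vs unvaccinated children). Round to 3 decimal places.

risk, vaccinated children = 28/618 = 0.04531
risk, unvaccinated children = 49/526 = 0.09316
RR = 0.04531 / 0.09316 = 0.486

RR ≈ 0.486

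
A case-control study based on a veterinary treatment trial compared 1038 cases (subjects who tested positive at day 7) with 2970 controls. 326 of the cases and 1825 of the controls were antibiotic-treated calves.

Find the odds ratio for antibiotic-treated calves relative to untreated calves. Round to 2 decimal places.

OR = (326 × 1145) / (1825 × 712) = 373270/1299400 ≈ 0.29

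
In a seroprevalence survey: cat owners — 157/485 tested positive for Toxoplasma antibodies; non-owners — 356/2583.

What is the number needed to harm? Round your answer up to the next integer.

6

risk, cat owners = 157/485 = 0.323711
risk, non-owners = 356/2583 = 0.137824
absolute risk difference = 0.185887
1 / 0.185887 = 5.380 → round up → 6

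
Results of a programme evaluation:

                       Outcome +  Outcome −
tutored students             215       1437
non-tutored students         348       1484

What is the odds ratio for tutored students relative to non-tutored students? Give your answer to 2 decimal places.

OR = (215 × 1484) / (1437 × 348) = 319060/500076 ≈ 0.64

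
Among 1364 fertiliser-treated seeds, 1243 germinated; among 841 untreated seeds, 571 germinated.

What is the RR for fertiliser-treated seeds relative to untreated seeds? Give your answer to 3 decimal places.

1.342

risk, fertiliser-treated seeds = 1243/1364 = 0.9113
risk, untreated seeds = 571/841 = 0.6790
RR = 0.9113 / 0.6790 = 1.342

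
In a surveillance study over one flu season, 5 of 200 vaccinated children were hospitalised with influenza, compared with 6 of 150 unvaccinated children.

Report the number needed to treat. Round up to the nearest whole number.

67

risk, vaccinated children = 5/200 = 0.025000
risk, unvaccinated children = 6/150 = 0.040000
absolute risk difference = 0.015000
1 / 0.015000 = 66.667 → round up → 67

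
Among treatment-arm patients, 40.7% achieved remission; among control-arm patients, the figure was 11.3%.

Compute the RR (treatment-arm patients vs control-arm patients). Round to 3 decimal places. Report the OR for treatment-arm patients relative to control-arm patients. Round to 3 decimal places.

RR = 0.4070 / 0.1130 = 3.602
odds, treatment-arm patients = 0.4070/0.5930 = 0.6863
odds, control-arm patients = 0.1130/0.8870 = 0.1274
OR = 0.6863 / 0.1274 = 5.387

RR = 3.602; OR = 5.387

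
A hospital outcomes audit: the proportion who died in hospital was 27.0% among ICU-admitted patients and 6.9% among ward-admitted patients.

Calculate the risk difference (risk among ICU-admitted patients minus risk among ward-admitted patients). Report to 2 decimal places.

risk difference = 0.2700 − 0.0690 = 0.20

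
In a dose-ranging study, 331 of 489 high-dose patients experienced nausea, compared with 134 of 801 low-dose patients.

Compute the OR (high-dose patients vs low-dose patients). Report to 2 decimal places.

OR = (331 × 667) / (158 × 134) = 220777/21172 ≈ 10.43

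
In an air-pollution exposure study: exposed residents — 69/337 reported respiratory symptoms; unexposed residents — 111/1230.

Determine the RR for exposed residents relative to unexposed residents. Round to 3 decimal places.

risk, exposed residents = 69/337 = 0.2047
risk, unexposed residents = 111/1230 = 0.0902
RR = 0.2047 / 0.0902 = 2.269

RR ≈ 2.269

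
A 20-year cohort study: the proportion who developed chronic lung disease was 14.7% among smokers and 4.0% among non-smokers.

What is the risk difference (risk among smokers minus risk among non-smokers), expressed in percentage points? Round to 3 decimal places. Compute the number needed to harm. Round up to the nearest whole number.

risk difference = 0.14700 − 0.04000 = 0.10700 → 10.700 percentage points
absolute risk difference = 0.107000
1 / 0.107000 = 9.346 → round up → 10

RD = 10.700; NNH = 10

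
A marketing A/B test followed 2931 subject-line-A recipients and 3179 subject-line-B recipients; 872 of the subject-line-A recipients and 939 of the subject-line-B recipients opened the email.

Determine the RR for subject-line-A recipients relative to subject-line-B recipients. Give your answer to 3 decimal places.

1.007

risk, subject-line-A recipients = 872/2931 = 0.2975
risk, subject-line-B recipients = 939/3179 = 0.2954
RR = 0.2975 / 0.2954 = 1.007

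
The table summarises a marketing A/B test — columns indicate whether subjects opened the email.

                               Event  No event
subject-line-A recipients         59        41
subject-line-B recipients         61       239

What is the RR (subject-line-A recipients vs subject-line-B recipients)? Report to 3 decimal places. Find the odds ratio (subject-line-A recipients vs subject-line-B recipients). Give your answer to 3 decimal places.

risk, subject-line-A recipients = 59/100 = 0.5900
risk, subject-line-B recipients = 61/300 = 0.2033
RR = 0.5900 / 0.2033 = 2.902
OR = (59 × 239) / (41 × 61) = 14101/2501 ≈ 5.638

RR = 2.902; OR = 5.638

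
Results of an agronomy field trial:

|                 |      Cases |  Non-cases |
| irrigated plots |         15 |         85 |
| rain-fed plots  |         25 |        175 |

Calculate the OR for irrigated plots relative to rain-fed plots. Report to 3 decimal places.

OR = (15 × 175) / (85 × 25) = 2625/2125 ≈ 1.235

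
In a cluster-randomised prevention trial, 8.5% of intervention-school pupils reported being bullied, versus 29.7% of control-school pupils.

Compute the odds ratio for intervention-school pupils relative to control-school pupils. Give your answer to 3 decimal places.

odds, intervention-school pupils = 0.0850/0.9150 = 0.0929
odds, control-school pupils = 0.2970/0.7030 = 0.4225
OR = 0.0929 / 0.4225 = 0.220

0.220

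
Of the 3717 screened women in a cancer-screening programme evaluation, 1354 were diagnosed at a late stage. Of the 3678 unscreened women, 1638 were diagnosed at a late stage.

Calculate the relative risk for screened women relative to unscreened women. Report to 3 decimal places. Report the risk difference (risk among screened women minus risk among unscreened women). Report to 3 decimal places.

risk, screened women = 1354/3717 = 0.3643
risk, unscreened women = 1638/3678 = 0.4454
RR = 0.3643 / 0.4454 = 0.818
risk difference = 0.3643 − 0.4454 = -0.081

RR = 0.818; RD = -0.081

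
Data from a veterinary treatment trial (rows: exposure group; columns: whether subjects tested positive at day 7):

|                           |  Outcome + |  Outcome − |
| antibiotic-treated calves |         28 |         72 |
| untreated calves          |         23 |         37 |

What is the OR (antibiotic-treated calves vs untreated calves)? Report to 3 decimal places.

OR = (28 × 37) / (72 × 23) = 1036/1656 ≈ 0.626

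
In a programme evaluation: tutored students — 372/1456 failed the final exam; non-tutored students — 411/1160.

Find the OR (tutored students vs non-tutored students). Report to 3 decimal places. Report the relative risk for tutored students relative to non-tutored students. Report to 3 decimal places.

odds, tutored students = 372/1084 = 0.3432
odds, non-tutored students = 411/749 = 0.5487
OR = 0.3432 / 0.5487 = 0.625
risk, tutored students = 372/1456 = 0.2555
risk, non-tutored students = 411/1160 = 0.3543
RR = 0.2555 / 0.3543 = 0.721

OR = 0.625; RR = 0.721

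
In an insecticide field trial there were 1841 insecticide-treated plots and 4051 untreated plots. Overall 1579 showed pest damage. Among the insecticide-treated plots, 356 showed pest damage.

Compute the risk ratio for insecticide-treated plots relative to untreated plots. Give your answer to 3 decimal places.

insecticide-treated plots without the outcome: 1841 − 356 = 1485
untreated plots with the outcome: 1579 − 356 = 1223
untreated plots without the outcome: 4051 − 1223 = 2828
risk, insecticide-treated plots = 356/1841 = 0.1934
risk, untreated plots = 1223/4051 = 0.3019
RR = 0.1934 / 0.3019 = 0.641

RR: 0.641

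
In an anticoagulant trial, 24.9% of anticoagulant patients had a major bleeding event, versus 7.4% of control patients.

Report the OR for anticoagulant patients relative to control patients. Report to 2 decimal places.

OR ≈ 4.15

odds, anticoagulant patients = 0.2490/0.7510 = 0.3316
odds, control patients = 0.0740/0.9260 = 0.0799
OR = 0.3316 / 0.0799 = 4.15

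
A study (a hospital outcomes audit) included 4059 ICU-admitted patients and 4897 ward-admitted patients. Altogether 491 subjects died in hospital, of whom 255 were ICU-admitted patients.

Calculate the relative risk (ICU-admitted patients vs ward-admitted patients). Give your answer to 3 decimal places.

ICU-admitted patients without the outcome: 4059 − 255 = 3804
ward-admitted patients with the outcome: 491 − 255 = 236
ward-admitted patients without the outcome: 4897 − 236 = 4661
risk, ICU-admitted patients = 255/4059 = 0.06282
risk, ward-admitted patients = 236/4897 = 0.04819
RR = 0.06282 / 0.04819 = 1.304

1.304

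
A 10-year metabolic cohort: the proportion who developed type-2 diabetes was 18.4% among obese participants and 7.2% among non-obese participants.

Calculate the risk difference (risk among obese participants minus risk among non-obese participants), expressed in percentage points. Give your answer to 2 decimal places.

risk difference = 0.1840 − 0.0720 = 0.1120 → 11.20 percentage points

11.20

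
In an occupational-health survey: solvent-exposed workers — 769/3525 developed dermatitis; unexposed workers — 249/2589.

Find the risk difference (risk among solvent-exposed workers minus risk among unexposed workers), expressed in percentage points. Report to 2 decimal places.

risk, solvent-exposed workers = 769/3525 = 0.2182
risk, unexposed workers = 249/2589 = 0.0962
risk difference = 0.2182 − 0.0962 = 0.1220 → 12.20 percentage points

RD ≈ 12.20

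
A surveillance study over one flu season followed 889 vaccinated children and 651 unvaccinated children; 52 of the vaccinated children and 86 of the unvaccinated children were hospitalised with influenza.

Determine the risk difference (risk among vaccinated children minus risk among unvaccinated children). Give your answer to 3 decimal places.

RD = -0.074

risk, vaccinated children = 52/889 = 0.0585
risk, unvaccinated children = 86/651 = 0.1321
risk difference = 0.0585 − 0.1321 = -0.074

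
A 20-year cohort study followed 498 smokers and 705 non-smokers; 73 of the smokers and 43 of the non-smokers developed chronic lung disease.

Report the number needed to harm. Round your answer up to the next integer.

risk, smokers = 73/498 = 0.146586
risk, non-smokers = 43/705 = 0.060993
absolute risk difference = 0.085593
1 / 0.085593 = 11.683 → round up → 12

12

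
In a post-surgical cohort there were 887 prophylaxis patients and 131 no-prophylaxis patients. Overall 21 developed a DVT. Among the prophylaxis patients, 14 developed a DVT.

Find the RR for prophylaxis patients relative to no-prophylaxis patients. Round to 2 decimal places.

RR: 0.30

prophylaxis patients without the outcome: 887 − 14 = 873
no-prophylaxis patients with the outcome: 21 − 14 = 7
no-prophylaxis patients without the outcome: 131 − 7 = 124
risk, prophylaxis patients = 14/887 = 0.01578
risk, no-prophylaxis patients = 7/131 = 0.05344
RR = 0.01578 / 0.05344 = 0.30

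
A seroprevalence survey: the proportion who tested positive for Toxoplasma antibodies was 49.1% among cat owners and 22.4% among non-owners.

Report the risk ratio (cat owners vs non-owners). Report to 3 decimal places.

RR = 0.4910 / 0.2240 = 2.192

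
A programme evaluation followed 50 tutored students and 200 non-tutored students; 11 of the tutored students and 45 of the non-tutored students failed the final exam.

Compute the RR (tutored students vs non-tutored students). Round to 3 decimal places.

risk, tutored students = 11/50 = 0.2200
risk, non-tutored students = 45/200 = 0.2250
RR = 0.2200 / 0.2250 = 0.978

0.978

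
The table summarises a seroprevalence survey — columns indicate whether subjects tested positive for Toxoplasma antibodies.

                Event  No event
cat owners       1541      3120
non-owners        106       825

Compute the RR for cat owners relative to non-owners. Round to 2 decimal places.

RR = 2.90

risk, cat owners = 1541/4661 = 0.3306
risk, non-owners = 106/931 = 0.1139
RR = 0.3306 / 0.1139 = 2.90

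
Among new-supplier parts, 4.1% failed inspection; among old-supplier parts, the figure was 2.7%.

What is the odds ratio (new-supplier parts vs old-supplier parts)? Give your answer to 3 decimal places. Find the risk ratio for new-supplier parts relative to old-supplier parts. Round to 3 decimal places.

OR = 1.541; RR = 1.519

odds, new-supplier parts = 0.04100/0.95900 = 0.04275
odds, old-supplier parts = 0.02700/0.97300 = 0.02775
OR = 0.04275 / 0.02775 = 1.541
RR = 0.04100 / 0.02700 = 1.519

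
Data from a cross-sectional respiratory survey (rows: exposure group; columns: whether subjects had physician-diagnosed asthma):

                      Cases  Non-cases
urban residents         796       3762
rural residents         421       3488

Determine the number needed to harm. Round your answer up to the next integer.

risk, urban residents = 796/4558 = 0.174638
risk, rural residents = 421/3909 = 0.107700
absolute risk difference = 0.066938
1 / 0.066938 = 14.939 → round up → 15

NNH = 15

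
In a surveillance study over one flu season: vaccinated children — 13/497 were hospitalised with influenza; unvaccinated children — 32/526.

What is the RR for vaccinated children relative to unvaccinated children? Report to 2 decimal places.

0.43

risk, vaccinated children = 13/497 = 0.02616
risk, unvaccinated children = 32/526 = 0.06084
RR = 0.02616 / 0.06084 = 0.43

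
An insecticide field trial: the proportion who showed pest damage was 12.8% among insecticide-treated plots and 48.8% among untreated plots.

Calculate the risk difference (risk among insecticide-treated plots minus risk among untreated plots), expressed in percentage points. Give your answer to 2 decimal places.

risk difference = 0.1280 − 0.4880 = -0.3600 → -36.00 percentage points

RD = -36.00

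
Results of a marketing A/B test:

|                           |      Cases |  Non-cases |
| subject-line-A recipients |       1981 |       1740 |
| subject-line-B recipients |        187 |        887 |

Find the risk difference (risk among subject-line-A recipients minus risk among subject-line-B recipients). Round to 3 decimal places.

0.358

risk, subject-line-A recipients = 1981/3721 = 0.5324
risk, subject-line-B recipients = 187/1074 = 0.1741
risk difference = 0.5324 − 0.1741 = 0.358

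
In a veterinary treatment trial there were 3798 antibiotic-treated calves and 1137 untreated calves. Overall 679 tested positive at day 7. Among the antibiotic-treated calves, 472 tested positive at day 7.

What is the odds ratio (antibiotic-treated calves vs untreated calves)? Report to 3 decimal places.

OR = 0.638

antibiotic-treated calves without the outcome: 3798 − 472 = 3326
untreated calves with the outcome: 679 − 472 = 207
untreated calves without the outcome: 1137 − 207 = 930
OR = (472 × 930) / (3326 × 207) = 438960/688482 ≈ 0.638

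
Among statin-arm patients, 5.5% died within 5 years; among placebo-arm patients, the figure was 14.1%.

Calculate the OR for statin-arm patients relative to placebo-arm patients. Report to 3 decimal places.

odds, statin-arm patients = 0.0550/0.9450 = 0.0582
odds, placebo-arm patients = 0.1410/0.8590 = 0.1641
OR = 0.0582 / 0.1641 = 0.355

OR: 0.355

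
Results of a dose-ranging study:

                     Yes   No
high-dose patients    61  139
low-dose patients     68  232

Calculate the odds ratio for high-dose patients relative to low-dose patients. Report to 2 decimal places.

OR = (61 × 232) / (139 × 68) = 14152/9452 ≈ 1.50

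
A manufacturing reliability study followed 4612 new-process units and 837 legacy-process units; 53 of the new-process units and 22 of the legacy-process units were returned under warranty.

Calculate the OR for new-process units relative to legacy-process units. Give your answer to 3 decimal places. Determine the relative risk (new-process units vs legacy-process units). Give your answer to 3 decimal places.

OR = 0.431; RR = 0.437

OR = (53 × 815) / (4559 × 22) = 43195/100298 ≈ 0.431
risk, new-process units = 53/4612 = 0.01149
risk, legacy-process units = 22/837 = 0.02628
RR = 0.01149 / 0.02628 = 0.437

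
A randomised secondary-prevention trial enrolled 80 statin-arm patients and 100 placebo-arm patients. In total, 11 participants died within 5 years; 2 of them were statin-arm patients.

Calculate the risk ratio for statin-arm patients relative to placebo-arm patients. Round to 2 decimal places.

0.28

statin-arm patients without the outcome: 80 − 2 = 78
placebo-arm patients with the outcome: 11 − 2 = 9
placebo-arm patients without the outcome: 100 − 9 = 91
risk, statin-arm patients = 2/80 = 0.02500
risk, placebo-arm patients = 9/100 = 0.09000
RR = 0.02500 / 0.09000 = 0.28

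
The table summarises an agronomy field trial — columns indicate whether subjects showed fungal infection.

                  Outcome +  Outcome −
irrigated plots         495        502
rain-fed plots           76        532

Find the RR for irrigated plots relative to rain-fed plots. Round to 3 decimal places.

risk, irrigated plots = 495/997 = 0.4965
risk, rain-fed plots = 76/608 = 0.1250
RR = 0.4965 / 0.1250 = 3.972

3.972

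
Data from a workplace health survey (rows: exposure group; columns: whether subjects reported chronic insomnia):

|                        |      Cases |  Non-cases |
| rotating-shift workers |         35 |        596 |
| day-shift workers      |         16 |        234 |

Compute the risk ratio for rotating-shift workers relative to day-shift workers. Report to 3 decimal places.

risk, rotating-shift workers = 35/631 = 0.0555
risk, day-shift workers = 16/250 = 0.0640
RR = 0.0555 / 0.0640 = 0.867

RR = 0.867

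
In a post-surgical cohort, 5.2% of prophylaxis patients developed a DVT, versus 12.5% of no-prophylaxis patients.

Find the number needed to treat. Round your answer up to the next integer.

NNT = 14

absolute risk difference = 0.073000
1 / 0.073000 = 13.699 → round up → 14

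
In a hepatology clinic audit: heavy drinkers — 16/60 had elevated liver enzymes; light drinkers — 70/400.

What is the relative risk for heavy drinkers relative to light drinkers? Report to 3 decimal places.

RR ≈ 1.524

risk, heavy drinkers = 16/60 = 0.2667
risk, light drinkers = 70/400 = 0.1750
RR = 0.2667 / 0.1750 = 1.524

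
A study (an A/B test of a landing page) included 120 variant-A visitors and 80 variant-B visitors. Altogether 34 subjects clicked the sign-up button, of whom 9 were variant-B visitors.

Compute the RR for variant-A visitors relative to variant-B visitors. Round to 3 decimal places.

variant-A visitors with the outcome: 34 − 9 = 25
variant-A visitors without the outcome: 120 − 25 = 95
variant-B visitors without the outcome: 80 − 9 = 71
risk, variant-A visitors = 25/120 = 0.2083
risk, variant-B visitors = 9/80 = 0.1125
RR = 0.2083 / 0.1125 = 1.852

1.852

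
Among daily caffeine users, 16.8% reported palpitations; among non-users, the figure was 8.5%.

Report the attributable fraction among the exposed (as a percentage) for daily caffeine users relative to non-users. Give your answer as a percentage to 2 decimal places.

AR% = (0.1680 − 0.0850) / 0.1680 = 0.4940 → 49.40%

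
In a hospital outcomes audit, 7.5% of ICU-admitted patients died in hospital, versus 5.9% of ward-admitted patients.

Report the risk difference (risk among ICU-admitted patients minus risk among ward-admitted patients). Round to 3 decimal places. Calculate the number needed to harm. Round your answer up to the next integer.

risk difference = 0.0750 − 0.0590 = 0.016
absolute risk difference = 0.016000
1 / 0.016000 = 62.500 → round up → 63

RD = 0.016; NNH = 63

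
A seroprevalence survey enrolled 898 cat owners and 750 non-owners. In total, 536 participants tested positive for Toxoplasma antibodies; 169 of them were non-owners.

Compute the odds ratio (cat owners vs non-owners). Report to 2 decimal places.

2.38

cat owners with the outcome: 536 − 169 = 367
cat owners without the outcome: 898 − 367 = 531
non-owners without the outcome: 750 − 169 = 581
odds, cat owners = 367/531 = 0.6911
odds, non-owners = 169/581 = 0.2909
OR = 0.6911 / 0.2909 = 2.38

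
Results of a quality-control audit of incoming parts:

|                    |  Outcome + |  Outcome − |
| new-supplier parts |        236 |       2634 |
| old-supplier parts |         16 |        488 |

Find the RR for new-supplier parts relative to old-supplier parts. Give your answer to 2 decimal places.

2.59

risk, new-supplier parts = 236/2870 = 0.08223
risk, old-supplier parts = 16/504 = 0.03175
RR = 0.08223 / 0.03175 = 2.59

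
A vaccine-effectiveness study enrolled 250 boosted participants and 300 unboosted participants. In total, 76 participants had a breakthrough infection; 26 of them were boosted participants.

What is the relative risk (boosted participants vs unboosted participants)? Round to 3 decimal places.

boosted participants without the outcome: 250 − 26 = 224
unboosted participants with the outcome: 76 − 26 = 50
unboosted participants without the outcome: 300 − 50 = 250
risk, boosted participants = 26/250 = 0.1040
risk, unboosted participants = 50/300 = 0.1667
RR = 0.1040 / 0.1667 = 0.624

RR ≈ 0.624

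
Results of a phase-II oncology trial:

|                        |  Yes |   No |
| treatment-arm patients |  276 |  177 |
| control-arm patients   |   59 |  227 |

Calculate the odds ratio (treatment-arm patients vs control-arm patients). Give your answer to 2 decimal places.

6.00

odds, treatment-arm patients = 276/177 = 1.5593
odds, control-arm patients = 59/227 = 0.2599
OR = 1.5593 / 0.2599 = 6.00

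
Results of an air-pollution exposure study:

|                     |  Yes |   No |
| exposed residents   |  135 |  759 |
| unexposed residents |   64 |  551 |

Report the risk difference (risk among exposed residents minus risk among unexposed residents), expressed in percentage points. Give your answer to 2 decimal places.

risk, exposed residents = 135/894 = 0.1510
risk, unexposed residents = 64/615 = 0.1041
risk difference = 0.1510 − 0.1041 = 0.0469 → 4.69 percentage points

RD: 4.69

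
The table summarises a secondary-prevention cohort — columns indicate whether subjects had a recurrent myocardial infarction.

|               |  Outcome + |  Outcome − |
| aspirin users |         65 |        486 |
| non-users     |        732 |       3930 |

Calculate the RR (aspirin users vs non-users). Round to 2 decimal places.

0.75

risk, aspirin users = 65/551 = 0.1180
risk, non-users = 732/4662 = 0.1570
RR = 0.1180 / 0.1570 = 0.75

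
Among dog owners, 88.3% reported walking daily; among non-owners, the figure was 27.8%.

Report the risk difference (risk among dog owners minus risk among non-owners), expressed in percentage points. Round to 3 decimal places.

RD: 60.500

risk difference = 0.8830 − 0.2780 = 0.6050 → 60.500 percentage points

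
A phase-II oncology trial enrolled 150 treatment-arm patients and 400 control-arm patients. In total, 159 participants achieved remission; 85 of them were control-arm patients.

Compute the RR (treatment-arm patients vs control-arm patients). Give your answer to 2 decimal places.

2.32

treatment-arm patients with the outcome: 159 − 85 = 74
treatment-arm patients without the outcome: 150 − 74 = 76
control-arm patients without the outcome: 400 − 85 = 315
risk, treatment-arm patients = 74/150 = 0.4933
risk, control-arm patients = 85/400 = 0.2125
RR = 0.4933 / 0.2125 = 2.32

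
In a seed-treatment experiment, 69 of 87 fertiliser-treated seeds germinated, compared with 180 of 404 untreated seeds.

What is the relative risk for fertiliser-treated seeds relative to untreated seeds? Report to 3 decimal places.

RR: 1.780

risk, fertiliser-treated seeds = 69/87 = 0.7931
risk, untreated seeds = 180/404 = 0.4455
RR = 0.7931 / 0.4455 = 1.780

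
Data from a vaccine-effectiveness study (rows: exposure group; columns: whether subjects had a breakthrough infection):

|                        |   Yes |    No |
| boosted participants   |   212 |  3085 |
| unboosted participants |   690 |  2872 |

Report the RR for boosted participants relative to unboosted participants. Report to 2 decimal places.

risk, boosted participants = 212/3297 = 0.0643
risk, unboosted participants = 690/3562 = 0.1937
RR = 0.0643 / 0.1937 = 0.33

RR: 0.33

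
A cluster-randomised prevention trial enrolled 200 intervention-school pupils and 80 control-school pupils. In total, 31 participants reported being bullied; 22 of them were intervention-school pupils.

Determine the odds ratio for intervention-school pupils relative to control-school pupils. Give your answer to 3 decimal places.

intervention-school pupils without the outcome: 200 − 22 = 178
control-school pupils with the outcome: 31 − 22 = 9
control-school pupils without the outcome: 80 − 9 = 71
OR = (22 × 71) / (178 × 9) = 1562/1602 ≈ 0.975

OR ≈ 0.975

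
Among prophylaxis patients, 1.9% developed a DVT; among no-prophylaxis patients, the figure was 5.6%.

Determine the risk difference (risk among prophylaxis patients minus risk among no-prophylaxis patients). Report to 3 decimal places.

risk difference = 0.01900 − 0.05600 = -0.037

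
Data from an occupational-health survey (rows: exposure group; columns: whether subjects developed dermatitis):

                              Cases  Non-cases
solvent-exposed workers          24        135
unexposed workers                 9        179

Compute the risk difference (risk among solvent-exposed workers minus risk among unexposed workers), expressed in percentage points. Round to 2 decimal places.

risk, solvent-exposed workers = 24/159 = 0.15094
risk, unexposed workers = 9/188 = 0.04787
risk difference = 0.15094 − 0.04787 = 0.10307 → 10.31 percentage points

10.31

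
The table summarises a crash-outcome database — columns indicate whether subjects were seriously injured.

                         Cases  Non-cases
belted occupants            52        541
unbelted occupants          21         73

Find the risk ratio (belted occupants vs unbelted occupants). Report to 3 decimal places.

RR = 0.393

risk, belted occupants = 52/593 = 0.0877
risk, unbelted occupants = 21/94 = 0.2234
RR = 0.0877 / 0.2234 = 0.393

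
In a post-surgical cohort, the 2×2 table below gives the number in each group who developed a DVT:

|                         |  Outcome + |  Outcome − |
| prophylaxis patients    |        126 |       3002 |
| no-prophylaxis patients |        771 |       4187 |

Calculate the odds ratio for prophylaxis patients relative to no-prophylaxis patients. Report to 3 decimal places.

0.228

odds, prophylaxis patients = 126/3002 = 0.04197
odds, no-prophylaxis patients = 771/4187 = 0.18414
OR = 0.04197 / 0.18414 = 0.228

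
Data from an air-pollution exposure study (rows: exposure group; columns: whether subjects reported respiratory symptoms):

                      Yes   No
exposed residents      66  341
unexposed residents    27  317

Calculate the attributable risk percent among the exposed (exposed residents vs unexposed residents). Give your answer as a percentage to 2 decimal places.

risk, exposed residents = 66/407 = 0.1622
risk, unexposed residents = 27/344 = 0.0785
AR% = (0.1622 − 0.0785) / 0.1622 = 0.5160 → 51.60%

51.60%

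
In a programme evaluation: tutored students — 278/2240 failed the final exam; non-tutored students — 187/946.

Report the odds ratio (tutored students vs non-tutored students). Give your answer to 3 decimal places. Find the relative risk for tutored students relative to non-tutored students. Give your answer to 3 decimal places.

OR = 0.575; RR = 0.628

odds, tutored students = 278/1962 = 0.1417
odds, non-tutored students = 187/759 = 0.2464
OR = 0.1417 / 0.2464 = 0.575
risk, tutored students = 278/2240 = 0.1241
risk, non-tutored students = 187/946 = 0.1977
RR = 0.1241 / 0.1977 = 0.628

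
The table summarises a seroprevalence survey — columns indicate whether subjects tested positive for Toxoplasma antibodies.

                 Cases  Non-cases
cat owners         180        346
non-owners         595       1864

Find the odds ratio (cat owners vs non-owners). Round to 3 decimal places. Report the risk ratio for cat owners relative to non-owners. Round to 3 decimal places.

odds, cat owners = 180/346 = 0.5202
odds, non-owners = 595/1864 = 0.3192
OR = 0.5202 / 0.3192 = 1.630
risk, cat owners = 180/526 = 0.3422
risk, non-owners = 595/2459 = 0.2420
RR = 0.3422 / 0.2420 = 1.414

OR = 1.630; RR = 1.414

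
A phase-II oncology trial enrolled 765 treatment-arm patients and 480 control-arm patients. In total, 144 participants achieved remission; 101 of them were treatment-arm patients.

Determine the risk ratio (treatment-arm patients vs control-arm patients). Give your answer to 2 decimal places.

treatment-arm patients without the outcome: 765 − 101 = 664
control-arm patients with the outcome: 144 − 101 = 43
control-arm patients without the outcome: 480 − 43 = 437
risk, treatment-arm patients = 101/765 = 0.1320
risk, control-arm patients = 43/480 = 0.0896
RR = 0.1320 / 0.0896 = 1.47

RR: 1.47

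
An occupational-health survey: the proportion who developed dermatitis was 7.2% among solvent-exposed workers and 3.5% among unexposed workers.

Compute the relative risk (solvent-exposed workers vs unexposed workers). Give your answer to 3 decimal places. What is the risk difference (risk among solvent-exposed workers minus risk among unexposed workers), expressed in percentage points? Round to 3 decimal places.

RR = 0.07200 / 0.03500 = 2.057
risk difference = 0.07200 − 0.03500 = 0.03700 → 3.700 percentage points

RR = 2.057; RD = 3.700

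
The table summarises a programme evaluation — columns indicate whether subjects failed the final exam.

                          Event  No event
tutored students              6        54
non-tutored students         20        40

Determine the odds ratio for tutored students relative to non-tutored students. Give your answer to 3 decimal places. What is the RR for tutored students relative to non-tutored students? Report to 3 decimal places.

OR = (6 × 40) / (54 × 20) = 240/1080 ≈ 0.222
risk, tutored students = 6/60 = 0.1000
risk, non-tutored students = 20/60 = 0.3333
RR = 0.1000 / 0.3333 = 0.300

OR = 0.222; RR = 0.300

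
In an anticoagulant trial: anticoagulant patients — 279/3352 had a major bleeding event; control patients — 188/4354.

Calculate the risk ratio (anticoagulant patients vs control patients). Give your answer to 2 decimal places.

risk, anticoagulant patients = 279/3352 = 0.08323
risk, control patients = 188/4354 = 0.04318
RR = 0.08323 / 0.04318 = 1.93

1.93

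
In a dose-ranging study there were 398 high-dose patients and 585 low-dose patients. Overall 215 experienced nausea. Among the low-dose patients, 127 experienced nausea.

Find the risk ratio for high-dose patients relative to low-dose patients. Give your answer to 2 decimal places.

high-dose patients with the outcome: 215 − 127 = 88
high-dose patients without the outcome: 398 − 88 = 310
low-dose patients without the outcome: 585 − 127 = 458
risk, high-dose patients = 88/398 = 0.2211
risk, low-dose patients = 127/585 = 0.2171
RR = 0.2211 / 0.2171 = 1.02

1.02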